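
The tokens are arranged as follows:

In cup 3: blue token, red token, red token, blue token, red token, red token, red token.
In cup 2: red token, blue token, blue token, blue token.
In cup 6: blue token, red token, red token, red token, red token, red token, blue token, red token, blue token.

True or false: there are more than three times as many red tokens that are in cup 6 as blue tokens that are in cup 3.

There are 6 red tokens in cup 6.
There are 2 blue tokens in cup 3.
The claim requires 6 > 3 × 2 = 6, which does not hold.

False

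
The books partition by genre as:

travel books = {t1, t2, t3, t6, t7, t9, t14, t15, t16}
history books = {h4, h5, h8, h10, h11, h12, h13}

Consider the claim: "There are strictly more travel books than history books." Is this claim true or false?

True

|travel books| = 9.
|history books| = 7.
The claim requires 9 > 7, which holds.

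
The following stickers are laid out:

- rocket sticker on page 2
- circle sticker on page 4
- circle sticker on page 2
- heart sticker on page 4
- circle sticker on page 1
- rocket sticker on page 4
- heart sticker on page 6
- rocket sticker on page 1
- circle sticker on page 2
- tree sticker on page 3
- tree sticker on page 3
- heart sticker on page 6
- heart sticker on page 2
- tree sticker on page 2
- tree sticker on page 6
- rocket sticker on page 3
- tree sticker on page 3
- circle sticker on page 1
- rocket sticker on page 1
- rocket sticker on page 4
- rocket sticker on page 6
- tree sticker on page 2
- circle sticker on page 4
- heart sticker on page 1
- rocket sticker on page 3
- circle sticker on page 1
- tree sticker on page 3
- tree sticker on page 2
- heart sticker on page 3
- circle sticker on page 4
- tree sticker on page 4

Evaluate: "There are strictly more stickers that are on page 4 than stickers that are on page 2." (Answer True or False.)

stickers on page 4: 7.
stickers on page 2: 7.
The claim requires 7 > 7, which does not hold.

False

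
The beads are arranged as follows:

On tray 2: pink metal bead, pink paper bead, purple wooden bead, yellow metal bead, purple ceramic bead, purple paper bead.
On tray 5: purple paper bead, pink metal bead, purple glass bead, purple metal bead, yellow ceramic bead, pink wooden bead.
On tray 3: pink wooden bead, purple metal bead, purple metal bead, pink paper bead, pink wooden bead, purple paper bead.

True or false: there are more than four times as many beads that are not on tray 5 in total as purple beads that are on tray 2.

beads that are not on tray 5: 12.
purple beads on tray 2: 3.
The claim requires 12 > 4 × 3 = 12, which does not hold.

False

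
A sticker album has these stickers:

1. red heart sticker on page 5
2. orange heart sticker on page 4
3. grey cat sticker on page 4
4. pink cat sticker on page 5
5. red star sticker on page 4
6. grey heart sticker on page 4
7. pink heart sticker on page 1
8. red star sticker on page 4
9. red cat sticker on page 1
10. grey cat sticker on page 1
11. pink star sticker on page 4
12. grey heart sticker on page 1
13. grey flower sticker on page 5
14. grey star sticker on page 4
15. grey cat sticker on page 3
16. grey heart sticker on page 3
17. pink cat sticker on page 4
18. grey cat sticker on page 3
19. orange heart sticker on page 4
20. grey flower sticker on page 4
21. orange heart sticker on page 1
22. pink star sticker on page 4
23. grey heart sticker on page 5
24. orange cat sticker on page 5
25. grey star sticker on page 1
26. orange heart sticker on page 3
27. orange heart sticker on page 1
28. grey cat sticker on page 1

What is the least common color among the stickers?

Counts by color: grey 13, orange 6, pink 5, red 4.
The minimum is 4, held uniquely by red.

red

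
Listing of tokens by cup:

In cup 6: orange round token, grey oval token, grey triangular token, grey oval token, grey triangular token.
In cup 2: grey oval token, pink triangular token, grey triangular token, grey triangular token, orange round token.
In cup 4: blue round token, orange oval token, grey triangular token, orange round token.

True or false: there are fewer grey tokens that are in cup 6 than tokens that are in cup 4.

False

There are 4 grey tokens in cup 6.
There are 4 tokens in cup 4.
The claim requires 4 < 4, which does not hold.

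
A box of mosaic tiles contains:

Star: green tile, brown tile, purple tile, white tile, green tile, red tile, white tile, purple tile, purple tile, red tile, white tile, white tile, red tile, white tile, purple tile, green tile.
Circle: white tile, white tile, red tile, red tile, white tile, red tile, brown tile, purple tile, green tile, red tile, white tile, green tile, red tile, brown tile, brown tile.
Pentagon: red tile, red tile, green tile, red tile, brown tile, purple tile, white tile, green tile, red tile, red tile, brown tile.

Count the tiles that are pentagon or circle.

26

circle: 15; pentagon: 11; together 15 + 11 = 26.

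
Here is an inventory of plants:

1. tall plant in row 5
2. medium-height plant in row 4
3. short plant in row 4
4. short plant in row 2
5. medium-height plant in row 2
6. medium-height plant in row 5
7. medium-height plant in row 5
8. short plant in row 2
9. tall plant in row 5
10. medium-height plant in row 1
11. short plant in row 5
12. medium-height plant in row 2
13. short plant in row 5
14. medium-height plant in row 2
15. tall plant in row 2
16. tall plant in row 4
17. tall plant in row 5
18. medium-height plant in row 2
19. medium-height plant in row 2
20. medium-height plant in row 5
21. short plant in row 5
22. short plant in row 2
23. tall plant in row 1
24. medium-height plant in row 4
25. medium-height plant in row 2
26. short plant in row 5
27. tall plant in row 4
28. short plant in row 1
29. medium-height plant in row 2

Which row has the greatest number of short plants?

row 5

Counts by row (restricted to short plants): row 5→4, row 2→3, row 4→1, row 1→1.
The maximum is 4, held uniquely by row 5.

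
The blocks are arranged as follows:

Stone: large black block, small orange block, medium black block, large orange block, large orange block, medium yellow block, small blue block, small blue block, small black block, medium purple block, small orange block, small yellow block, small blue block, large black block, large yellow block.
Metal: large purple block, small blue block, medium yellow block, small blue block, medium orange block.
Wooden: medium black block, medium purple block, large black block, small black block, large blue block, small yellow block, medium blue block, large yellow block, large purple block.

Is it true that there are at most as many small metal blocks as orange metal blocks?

False

|small metal blocks| = 2.
|orange metal blocks| = 1.
The claim requires 2 ≤ 1, which does not hold.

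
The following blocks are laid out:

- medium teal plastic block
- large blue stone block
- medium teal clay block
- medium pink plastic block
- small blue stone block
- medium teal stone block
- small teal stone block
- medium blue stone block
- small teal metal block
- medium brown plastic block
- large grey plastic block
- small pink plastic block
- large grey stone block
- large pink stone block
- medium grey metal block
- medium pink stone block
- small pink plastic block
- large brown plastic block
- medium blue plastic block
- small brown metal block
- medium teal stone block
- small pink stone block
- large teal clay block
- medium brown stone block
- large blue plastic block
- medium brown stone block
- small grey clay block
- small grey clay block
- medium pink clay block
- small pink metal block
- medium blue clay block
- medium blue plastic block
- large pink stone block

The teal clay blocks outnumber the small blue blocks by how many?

1

teal clay blocks: 2.
small blue blocks: 1.
2 − 1 = 1.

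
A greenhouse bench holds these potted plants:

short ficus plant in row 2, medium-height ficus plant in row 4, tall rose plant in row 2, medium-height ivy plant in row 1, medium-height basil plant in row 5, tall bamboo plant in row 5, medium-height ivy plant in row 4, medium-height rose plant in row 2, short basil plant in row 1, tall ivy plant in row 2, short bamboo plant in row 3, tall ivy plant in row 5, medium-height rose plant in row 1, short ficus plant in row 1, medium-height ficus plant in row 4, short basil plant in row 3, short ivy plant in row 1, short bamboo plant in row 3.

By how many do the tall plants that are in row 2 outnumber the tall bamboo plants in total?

tall plants in row 2: 2.
tall bamboo plants: 1.
2 − 1 = 1.

1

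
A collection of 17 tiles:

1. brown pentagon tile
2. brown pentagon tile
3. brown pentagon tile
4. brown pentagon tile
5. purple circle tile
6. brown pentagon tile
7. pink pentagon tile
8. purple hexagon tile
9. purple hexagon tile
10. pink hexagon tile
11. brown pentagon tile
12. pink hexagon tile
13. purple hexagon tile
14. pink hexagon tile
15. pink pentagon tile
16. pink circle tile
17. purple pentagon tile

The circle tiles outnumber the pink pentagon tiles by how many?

0

circle tiles: 2.
pink pentagon tiles: 2.
2 − 2 = 0.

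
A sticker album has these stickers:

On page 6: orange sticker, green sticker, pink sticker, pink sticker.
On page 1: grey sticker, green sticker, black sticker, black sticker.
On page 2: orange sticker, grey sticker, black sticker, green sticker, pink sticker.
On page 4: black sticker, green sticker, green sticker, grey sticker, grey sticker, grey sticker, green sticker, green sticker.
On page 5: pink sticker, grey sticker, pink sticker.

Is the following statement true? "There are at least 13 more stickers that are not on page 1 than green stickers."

True

|stickers that are not on page 1| = 20.
|green stickers| = 7.
The claim requires 20 − 7 = 13 ≥ 13, which holds.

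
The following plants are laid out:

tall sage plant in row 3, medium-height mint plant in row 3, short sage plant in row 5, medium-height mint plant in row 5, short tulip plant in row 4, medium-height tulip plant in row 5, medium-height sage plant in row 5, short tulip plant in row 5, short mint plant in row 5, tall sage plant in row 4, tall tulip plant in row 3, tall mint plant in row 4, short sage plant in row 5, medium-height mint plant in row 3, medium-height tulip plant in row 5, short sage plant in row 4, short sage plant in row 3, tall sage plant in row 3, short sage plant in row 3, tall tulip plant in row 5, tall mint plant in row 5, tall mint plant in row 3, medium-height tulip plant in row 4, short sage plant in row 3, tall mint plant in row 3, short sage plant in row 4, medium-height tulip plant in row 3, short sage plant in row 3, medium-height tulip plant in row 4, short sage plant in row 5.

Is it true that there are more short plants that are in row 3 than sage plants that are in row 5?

There are 4 short plants in row 3.
There are 4 sage plants in row 5.
The claim requires 4 > 4, which does not hold.

False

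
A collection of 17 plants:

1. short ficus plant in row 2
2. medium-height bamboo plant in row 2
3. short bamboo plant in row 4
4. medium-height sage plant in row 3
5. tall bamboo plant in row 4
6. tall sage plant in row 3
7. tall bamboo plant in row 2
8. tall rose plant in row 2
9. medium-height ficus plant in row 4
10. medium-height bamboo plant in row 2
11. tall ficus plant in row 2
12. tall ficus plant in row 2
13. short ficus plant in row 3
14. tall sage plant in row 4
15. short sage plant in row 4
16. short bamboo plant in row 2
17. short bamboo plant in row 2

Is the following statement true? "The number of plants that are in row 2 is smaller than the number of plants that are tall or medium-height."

True

|plants in row 2| = 9.
|plants that are tall or medium-height| = 11.
The claim requires 9 < 11, which holds.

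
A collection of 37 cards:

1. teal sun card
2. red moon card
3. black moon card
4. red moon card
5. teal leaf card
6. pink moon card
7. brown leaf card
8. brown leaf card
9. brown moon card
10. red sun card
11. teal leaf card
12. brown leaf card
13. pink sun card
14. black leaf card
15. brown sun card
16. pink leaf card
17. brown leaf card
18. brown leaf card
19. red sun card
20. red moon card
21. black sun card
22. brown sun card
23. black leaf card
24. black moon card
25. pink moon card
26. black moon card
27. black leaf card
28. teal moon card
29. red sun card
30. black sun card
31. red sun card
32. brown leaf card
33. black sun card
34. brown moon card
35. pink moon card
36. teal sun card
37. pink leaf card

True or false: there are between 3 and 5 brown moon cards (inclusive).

There are 2 brown moon cards.
The claim requires 3 ≤ 2 ≤ 5, which does not hold.

False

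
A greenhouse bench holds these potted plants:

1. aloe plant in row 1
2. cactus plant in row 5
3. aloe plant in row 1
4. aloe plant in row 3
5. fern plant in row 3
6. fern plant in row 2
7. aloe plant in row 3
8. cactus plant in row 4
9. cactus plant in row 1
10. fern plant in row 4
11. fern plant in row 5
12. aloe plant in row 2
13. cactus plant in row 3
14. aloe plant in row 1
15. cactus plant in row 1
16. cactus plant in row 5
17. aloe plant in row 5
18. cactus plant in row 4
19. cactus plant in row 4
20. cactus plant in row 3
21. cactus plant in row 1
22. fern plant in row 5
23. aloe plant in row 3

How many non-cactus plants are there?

Total plants: 23; with the excluded value: 10; remaining 23 − 10 = 13.

13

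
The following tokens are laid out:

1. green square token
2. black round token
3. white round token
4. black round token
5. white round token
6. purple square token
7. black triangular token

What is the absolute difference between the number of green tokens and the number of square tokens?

green tokens: 1. square tokens: 2.
|1 − 2| = 2 − 1 = 1.

1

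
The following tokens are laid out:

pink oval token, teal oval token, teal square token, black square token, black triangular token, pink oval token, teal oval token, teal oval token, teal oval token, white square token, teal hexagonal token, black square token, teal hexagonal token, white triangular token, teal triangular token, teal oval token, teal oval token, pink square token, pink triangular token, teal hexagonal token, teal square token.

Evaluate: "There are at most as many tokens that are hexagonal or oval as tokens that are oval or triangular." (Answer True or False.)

True

tokens that are hexagonal or oval: 11.
tokens that are oval or triangular: 12.
The claim requires 11 ≤ 12, which holds.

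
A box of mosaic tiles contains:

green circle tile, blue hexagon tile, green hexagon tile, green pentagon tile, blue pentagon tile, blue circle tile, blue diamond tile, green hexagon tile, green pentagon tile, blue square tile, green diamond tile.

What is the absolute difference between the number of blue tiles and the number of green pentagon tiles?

3

blue tiles: 5. green pentagon tiles: 2.
|5 − 2| = 5 − 2 = 3.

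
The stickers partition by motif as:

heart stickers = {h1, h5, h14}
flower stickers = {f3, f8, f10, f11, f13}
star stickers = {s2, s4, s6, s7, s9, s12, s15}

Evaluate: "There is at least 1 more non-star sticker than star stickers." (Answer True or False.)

True

non-star stickers: 8.
star stickers: 7.
The claim requires 8 − 7 = 1 ≥ 1, which holds.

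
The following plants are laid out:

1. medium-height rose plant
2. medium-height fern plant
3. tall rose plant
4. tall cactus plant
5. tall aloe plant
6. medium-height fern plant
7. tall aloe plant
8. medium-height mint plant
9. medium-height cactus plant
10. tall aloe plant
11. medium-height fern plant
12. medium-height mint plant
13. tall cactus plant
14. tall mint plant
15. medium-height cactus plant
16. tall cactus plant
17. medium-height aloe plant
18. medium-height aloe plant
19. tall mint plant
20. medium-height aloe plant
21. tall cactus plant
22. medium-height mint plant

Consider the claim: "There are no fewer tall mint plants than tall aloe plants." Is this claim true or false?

False

tall mint plants: 2.
tall aloe plants: 3.
The claim requires 2 ≥ 3, which does not hold.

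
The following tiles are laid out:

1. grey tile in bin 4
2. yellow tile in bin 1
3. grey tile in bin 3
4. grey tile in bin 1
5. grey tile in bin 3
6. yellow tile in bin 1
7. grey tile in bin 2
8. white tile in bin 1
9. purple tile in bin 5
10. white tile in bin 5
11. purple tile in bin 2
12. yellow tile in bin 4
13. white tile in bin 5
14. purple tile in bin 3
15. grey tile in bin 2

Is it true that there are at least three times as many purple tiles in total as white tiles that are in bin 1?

There are 3 purple tiles.
There is 1 white tile in bin 1.
The claim requires 3 ≥ 3 × 1 = 3, which holds.

True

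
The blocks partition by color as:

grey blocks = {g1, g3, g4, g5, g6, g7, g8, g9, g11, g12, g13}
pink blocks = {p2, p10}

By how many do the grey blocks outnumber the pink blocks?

grey blocks: 11.
pink blocks: 2.
11 − 2 = 9.

9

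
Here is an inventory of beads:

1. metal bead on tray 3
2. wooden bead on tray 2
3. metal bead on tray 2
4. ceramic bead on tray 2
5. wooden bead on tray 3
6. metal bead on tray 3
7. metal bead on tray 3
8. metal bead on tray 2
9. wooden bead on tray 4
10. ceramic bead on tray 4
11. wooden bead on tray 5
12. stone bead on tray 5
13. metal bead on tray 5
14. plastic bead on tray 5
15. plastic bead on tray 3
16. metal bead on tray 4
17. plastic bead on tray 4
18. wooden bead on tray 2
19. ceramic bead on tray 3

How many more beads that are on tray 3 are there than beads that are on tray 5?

2

beads on tray 3: 6.
beads on tray 5: 4.
6 − 4 = 2.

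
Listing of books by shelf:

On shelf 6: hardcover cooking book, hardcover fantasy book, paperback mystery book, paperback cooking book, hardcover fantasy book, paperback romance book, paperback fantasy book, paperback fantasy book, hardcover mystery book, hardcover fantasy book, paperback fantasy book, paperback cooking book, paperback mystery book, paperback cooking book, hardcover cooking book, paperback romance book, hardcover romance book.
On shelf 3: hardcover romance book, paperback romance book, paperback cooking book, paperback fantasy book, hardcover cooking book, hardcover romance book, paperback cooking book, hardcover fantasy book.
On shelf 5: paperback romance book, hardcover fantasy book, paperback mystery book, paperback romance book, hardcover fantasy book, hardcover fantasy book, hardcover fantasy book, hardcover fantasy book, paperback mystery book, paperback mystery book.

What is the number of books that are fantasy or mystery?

19

fantasy: 13; mystery: 6; together 13 + 6 = 19.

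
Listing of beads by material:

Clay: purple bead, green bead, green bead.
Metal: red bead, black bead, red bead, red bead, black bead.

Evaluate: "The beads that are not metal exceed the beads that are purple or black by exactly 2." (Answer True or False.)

False

There are 3 beads that are not metal.
There are 3 beads that are purple or black.
The claim requires 3 − 3 (= 0) to equal 2, which does not hold.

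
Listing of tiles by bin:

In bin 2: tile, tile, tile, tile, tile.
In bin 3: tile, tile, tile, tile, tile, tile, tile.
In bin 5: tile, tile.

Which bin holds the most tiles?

bin 3

Counts by bin: bin 3→7, bin 2→5, bin 5→2.
The maximum is 7, held uniquely by bin 3.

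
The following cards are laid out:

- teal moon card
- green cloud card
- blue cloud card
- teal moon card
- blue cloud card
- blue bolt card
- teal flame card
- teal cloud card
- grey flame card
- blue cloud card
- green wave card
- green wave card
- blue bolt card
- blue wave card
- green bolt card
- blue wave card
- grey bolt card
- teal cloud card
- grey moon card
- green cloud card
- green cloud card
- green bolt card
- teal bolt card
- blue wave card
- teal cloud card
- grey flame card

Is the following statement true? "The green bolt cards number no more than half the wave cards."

There are 2 green bolt cards.
There are 5 wave cards.
The claim requires 2 × 2 = 4 ≤ 5, which holds.

True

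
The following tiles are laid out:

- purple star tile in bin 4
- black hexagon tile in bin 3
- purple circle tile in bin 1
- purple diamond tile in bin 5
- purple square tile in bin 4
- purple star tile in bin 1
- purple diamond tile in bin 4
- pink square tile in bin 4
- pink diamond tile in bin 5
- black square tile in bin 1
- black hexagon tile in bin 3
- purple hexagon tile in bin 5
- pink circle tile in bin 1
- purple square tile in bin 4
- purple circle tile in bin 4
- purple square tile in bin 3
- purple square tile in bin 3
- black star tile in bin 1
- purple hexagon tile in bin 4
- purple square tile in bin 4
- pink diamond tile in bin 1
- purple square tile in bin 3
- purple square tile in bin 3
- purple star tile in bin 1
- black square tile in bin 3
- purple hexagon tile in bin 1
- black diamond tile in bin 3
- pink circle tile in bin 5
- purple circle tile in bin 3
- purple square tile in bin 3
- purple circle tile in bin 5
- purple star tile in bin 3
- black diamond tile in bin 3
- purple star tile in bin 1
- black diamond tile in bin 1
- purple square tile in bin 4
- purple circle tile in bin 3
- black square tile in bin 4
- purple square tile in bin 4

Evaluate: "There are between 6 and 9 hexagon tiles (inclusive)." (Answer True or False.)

False

hexagon tiles: 5.
The claim requires 6 ≤ 5 ≤ 9, which does not hold.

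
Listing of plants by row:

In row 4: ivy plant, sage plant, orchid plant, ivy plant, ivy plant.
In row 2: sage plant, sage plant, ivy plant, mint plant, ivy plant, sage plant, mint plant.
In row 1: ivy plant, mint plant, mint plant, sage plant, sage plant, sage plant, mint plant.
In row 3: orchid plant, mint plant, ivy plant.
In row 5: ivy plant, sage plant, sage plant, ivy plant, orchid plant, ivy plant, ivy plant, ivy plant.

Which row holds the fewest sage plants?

Counts by row (restricted to sage plants): row 1→3, row 2→3, row 5→2, row 4→1, row 3→0.
The minimum is 0, held uniquely by row 3.

row 3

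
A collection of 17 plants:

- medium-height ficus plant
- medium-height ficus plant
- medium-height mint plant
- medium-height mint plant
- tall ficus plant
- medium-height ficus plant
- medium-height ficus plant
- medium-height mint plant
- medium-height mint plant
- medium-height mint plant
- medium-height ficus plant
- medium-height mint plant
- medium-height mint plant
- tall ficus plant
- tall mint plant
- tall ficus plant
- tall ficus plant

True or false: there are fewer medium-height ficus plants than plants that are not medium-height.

|medium-height ficus plants| = 5.
|plants that are not medium-height| = 5.
The claim requires 5 < 5, which does not hold.

False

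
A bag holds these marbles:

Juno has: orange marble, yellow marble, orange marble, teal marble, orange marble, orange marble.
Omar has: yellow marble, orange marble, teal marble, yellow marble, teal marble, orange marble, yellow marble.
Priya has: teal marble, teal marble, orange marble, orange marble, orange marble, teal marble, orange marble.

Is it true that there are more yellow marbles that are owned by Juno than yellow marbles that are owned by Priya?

True

|yellow marbles owned by Juno| = 1.
|yellow marbles owned by Priya| = 0.
The claim requires 1 > 0, which holds.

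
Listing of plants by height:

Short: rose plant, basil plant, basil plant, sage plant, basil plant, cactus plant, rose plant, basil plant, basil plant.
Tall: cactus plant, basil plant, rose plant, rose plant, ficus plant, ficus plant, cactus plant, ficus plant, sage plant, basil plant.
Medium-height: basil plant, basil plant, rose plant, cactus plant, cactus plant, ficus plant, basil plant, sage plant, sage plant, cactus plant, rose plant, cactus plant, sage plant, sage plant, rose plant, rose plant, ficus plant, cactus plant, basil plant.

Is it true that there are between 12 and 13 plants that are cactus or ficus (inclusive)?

True

|plants that are cactus or ficus| = 13.
The claim requires 12 ≤ 13 ≤ 13, which holds.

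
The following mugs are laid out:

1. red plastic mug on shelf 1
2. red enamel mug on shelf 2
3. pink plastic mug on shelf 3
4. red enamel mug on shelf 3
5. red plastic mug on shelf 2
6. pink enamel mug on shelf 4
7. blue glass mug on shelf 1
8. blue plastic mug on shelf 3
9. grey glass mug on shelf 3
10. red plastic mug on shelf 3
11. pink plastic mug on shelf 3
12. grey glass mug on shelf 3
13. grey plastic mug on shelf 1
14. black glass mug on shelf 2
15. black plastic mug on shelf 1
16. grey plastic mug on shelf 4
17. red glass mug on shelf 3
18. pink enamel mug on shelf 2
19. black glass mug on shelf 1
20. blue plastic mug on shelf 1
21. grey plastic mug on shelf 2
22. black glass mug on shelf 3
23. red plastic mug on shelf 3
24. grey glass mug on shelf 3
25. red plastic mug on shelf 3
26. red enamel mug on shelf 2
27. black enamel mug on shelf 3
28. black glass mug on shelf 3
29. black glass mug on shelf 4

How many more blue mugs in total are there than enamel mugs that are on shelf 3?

blue mugs: 3.
enamel mugs on shelf 3: 2.
3 − 2 = 1.

1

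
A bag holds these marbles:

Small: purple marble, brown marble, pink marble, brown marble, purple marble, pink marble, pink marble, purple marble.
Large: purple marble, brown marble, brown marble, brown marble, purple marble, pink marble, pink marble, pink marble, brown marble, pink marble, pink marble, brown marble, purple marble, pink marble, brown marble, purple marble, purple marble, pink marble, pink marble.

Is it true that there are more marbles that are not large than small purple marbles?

True

|marbles that are not large| = 8.
|small purple marbles| = 3.
The claim requires 8 > 3, which holds.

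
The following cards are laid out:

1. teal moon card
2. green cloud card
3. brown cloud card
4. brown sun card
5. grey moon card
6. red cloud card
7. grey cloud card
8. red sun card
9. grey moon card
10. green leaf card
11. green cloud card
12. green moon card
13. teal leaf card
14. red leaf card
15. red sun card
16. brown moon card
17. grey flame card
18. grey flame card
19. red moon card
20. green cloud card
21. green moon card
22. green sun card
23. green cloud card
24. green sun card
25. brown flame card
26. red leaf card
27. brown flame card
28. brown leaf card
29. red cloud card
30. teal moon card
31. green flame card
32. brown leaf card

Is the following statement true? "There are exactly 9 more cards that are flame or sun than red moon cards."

|cards that are flame or sun| = 10.
|red moon cards| = 1.
The claim requires 10 − 1 (= 9) to equal 9, which holds.

True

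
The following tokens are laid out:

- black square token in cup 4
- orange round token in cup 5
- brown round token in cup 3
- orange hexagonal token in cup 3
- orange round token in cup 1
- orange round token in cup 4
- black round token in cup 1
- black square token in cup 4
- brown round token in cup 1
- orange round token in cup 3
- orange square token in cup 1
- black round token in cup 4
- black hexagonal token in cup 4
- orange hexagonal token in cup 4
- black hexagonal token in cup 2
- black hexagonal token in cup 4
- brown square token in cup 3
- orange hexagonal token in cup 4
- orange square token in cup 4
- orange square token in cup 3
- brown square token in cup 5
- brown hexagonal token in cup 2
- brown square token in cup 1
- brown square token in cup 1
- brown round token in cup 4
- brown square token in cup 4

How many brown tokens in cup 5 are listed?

1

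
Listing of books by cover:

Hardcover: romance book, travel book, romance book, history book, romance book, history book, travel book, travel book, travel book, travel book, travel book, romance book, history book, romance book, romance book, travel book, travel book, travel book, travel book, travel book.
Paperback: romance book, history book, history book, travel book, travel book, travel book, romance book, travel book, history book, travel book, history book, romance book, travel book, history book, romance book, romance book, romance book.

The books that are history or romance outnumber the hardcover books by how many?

0

books that are history or romance: 20.
hardcover books: 20.
20 − 20 = 0.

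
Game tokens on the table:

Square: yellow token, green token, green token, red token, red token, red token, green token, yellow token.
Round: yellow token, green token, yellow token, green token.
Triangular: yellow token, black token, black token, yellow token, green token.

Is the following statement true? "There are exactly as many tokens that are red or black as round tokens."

|tokens that are red or black| = 5.
|round tokens| = 4.
The claim requires 5 = 4, which does not hold.

False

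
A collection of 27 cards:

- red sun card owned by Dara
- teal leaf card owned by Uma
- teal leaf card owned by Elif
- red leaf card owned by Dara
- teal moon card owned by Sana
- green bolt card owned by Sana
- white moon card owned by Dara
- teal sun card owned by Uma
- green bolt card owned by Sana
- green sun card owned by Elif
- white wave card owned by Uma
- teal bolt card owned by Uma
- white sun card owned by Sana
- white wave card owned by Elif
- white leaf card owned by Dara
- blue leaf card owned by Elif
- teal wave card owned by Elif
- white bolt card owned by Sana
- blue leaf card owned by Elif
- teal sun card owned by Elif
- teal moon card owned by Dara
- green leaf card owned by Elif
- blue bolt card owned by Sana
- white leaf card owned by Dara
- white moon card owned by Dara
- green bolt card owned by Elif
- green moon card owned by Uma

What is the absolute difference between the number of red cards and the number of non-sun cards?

20

red cards: 2. non-sun cards: 22.
|2 − 22| = 22 − 2 = 20.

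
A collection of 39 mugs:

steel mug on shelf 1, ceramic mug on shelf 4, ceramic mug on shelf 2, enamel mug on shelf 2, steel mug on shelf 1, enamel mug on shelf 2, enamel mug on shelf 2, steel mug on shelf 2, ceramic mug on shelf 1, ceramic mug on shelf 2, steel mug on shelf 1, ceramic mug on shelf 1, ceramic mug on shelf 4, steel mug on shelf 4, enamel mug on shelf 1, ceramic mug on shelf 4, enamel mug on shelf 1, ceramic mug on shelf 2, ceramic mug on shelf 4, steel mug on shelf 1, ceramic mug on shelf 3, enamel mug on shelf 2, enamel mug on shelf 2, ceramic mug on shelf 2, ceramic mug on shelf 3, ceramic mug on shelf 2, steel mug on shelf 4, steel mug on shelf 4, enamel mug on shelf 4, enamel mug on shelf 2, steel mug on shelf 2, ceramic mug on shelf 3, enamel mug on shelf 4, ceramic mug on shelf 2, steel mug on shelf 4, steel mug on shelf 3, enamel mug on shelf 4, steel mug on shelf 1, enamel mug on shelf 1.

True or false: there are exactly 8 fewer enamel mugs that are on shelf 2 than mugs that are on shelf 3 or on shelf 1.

There are 6 enamel mugs on shelf 2.
There are 14 mugs on shelf 3 or on shelf 1.
The claim requires 14 − 6 (= 8) to equal 8, which holds.

True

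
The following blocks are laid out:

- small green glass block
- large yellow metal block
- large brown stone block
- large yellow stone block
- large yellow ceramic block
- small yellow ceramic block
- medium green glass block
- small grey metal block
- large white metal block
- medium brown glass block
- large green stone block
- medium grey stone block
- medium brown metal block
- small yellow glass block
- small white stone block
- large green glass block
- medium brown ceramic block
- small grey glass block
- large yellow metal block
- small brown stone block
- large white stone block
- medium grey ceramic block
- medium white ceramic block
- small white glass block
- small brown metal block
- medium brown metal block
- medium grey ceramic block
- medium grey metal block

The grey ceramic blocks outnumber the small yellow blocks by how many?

grey ceramic blocks: 2.
small yellow blocks: 2.
2 − 2 = 0.

0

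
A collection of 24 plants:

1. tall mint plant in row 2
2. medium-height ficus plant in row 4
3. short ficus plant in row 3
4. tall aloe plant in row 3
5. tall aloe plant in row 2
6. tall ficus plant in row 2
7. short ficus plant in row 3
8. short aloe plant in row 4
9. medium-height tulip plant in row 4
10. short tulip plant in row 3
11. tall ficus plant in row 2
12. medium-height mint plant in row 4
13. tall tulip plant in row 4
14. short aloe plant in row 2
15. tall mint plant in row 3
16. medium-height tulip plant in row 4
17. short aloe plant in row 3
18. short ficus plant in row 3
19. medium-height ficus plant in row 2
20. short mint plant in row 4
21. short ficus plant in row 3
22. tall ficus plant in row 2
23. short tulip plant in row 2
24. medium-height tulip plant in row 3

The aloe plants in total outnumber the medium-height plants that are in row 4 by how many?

1

aloe plants: 5.
medium-height plants in row 4: 4.
5 − 4 = 1.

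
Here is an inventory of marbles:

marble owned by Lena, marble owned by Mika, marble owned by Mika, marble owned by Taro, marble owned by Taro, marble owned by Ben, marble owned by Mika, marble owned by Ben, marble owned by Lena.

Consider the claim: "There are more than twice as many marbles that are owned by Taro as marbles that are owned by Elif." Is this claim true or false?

marbles owned by Taro: 2.
marbles owned by Elif: 0.
The claim requires 2 > 2 × 0 = 0, which holds.

True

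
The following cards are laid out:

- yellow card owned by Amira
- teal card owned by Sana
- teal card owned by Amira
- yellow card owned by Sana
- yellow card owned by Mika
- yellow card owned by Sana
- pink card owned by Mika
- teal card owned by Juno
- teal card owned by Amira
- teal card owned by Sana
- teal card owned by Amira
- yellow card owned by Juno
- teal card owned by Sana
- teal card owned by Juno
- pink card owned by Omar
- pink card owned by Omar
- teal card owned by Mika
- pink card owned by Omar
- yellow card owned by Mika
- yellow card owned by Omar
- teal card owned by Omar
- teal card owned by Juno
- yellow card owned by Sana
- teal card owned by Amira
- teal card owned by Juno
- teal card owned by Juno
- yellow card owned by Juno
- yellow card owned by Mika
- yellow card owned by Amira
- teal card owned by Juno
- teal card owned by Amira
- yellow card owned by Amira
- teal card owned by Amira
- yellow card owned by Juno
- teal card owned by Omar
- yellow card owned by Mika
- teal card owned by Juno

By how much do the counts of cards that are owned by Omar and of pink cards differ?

cards owned by Omar: 6. pink cards: 4.
|6 − 4| = 6 − 4 = 2.

2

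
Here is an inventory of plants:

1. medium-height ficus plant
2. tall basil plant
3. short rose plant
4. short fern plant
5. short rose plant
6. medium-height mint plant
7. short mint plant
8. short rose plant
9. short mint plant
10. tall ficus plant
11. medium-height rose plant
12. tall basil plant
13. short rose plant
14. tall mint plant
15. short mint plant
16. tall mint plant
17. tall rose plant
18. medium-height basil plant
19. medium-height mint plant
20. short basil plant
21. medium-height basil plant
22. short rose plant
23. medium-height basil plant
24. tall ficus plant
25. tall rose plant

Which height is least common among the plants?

Counts by height: short 10, tall 8, medium-height 7.
The minimum is 7, held uniquely by medium-height.

medium-height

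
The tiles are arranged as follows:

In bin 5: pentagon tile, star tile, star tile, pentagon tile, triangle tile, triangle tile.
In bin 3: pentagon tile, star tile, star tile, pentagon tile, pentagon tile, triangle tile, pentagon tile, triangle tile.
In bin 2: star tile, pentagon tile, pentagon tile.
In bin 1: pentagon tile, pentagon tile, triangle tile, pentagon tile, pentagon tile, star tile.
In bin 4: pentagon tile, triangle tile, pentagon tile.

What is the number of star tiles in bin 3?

2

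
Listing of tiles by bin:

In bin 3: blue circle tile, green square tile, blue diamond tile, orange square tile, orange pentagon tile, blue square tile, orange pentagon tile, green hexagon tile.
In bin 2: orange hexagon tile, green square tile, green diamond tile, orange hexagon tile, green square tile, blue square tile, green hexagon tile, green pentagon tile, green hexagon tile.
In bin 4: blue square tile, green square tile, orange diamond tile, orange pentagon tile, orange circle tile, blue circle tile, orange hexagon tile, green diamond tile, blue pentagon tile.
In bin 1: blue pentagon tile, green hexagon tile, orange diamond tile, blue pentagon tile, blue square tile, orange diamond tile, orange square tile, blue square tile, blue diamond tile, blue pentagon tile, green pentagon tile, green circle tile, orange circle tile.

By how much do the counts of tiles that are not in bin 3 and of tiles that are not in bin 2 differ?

tiles that are not in bin 3: 31. tiles that are not in bin 2: 30.
|31 − 30| = 31 − 30 = 1.

1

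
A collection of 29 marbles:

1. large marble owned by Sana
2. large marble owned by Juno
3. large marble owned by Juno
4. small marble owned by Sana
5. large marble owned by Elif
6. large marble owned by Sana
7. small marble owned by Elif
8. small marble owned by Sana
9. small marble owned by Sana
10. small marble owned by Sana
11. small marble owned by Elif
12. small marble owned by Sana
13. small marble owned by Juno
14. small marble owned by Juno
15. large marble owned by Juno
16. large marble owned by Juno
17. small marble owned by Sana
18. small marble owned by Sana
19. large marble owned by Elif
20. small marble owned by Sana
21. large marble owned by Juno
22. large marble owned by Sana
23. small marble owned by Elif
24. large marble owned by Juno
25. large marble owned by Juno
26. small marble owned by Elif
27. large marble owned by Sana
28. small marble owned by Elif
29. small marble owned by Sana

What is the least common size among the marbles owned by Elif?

large

Counts by size (restricted to marbles owned by Elif): small 5, large 2.
The minimum is 2, held uniquely by large.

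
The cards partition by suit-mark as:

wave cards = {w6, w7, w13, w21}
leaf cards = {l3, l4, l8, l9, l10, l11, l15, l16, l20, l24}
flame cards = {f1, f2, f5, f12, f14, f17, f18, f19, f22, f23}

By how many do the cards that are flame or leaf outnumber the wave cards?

cards that are flame or leaf: 20.
wave cards: 4.
20 − 4 = 16.

16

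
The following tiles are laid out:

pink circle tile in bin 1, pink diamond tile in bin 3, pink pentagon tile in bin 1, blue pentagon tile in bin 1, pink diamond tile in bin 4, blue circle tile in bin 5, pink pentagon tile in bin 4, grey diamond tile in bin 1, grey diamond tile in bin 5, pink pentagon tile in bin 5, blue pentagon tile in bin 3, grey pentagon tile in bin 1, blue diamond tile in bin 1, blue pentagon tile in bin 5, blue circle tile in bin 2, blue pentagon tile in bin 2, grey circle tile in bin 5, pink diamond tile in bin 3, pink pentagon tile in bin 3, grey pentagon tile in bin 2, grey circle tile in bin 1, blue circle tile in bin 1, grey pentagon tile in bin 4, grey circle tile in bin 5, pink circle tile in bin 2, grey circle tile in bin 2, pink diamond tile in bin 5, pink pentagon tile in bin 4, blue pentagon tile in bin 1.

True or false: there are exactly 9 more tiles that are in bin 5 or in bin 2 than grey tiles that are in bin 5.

True

|tiles in bin 5 or in bin 2| = 12.
|grey tiles in bin 5| = 3.
The claim requires 12 − 3 (= 9) to equal 9, which holds.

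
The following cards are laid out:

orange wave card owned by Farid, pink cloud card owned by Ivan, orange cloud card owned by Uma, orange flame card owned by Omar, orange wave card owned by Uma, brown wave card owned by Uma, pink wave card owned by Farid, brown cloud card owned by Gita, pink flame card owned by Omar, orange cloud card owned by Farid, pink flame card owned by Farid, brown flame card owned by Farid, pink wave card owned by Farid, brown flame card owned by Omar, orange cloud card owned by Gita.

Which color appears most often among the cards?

Counts by color: orange 6, pink 5, brown 4.
The maximum is 6, held uniquely by orange.

orange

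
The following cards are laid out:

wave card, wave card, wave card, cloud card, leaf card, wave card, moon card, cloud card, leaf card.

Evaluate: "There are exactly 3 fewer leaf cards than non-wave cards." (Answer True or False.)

There are 2 leaf cards.
There are 5 non-wave cards.
The claim requires 5 − 2 (= 3) to equal 3, which holds.

True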